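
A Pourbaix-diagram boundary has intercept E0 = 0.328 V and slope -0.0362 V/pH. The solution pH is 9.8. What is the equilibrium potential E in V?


Apply the Pourbaix line equation: E = E0 + slope*pH
E = 0.328 + (-0.0362)*9.8 = 0.328 + (-0.35476) = -0.02676 V
Rounded to 4 decimal places: E = -0.0268 V

-0.0268 V


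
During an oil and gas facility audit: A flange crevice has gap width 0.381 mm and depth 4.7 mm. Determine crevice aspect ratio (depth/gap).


Aspect ratio = depth / gap
Ratio = 4.7 / 0.381 = 12.3

12.3


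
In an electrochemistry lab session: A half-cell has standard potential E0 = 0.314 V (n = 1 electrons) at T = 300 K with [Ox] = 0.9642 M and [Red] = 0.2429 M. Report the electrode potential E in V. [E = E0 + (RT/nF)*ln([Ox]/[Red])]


Apply the Nernst equation: E = E0 + (RT/nF)*ln([Ox]/[Red])
Step 1: RT/nF = 8.314*300/(1*96485) = 0.02585065 V
Step 2: [Ox]/[Red] = 0.9642/0.2429 = 3.969535
Step 3: ln(3.969535) = 1.378649
Step 4: correction = 0.02585065 * 1.378649 = 0.036 V
E = 0.314 + 0.036 = 0.35 V

0.35 V


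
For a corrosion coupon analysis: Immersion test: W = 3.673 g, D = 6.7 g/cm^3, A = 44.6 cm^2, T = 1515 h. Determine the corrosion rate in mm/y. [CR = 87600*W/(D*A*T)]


Apply the mm/y weight-loss relation: CR = 87600 * W / (D * A * T)
Numerator: 87600 * 3.673 = 321754.8
Denominator: 6.7 * 44.6 * 1515 = 452712.3
CR = 321754.8 / 452712.3 = 0.71073 mm/y

0.71073 mm/y


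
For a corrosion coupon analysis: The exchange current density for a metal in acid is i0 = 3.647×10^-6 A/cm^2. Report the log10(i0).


i0 = 3.647×10^-6 A/cm^2
log10(i0) = -5.438

-5.438


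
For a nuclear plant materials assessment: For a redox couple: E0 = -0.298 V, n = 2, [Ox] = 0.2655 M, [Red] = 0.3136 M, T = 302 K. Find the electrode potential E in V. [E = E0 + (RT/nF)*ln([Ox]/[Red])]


Apply the Nernst equation: E = E0 + (RT/nF)*ln([Ox]/[Red])
Step 1: RT/nF = 8.314*302/(2*96485) = 0.01301149 V
Step 2: [Ox]/[Red] = 0.2655/0.3136 = 0.84662
Step 3: ln(0.84662) = -0.166503
Step 4: correction = 0.01301149 * -0.166503 = -0.002 V
E = -0.298 + -0.002 = -0.3 V

-0.3 V


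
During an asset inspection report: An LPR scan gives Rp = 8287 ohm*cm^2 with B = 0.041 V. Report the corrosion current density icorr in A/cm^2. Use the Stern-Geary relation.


Apply the Stern-Geary relation: icorr = B / Rp
icorr = 0.041 / 8287 = 4.948×10^-6 A/cm^2

4.948×10^-6 A/cm^2


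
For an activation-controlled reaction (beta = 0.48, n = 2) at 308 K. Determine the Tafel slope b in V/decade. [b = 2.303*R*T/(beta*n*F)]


Apply the Tafel slope relation: b = 2.303*R*T/(beta*n*F)
Numerator: 2.303 * 8.314 * 308 = 5897.32
Denominator: 0.48 * 2 * 96485 = 92625.6
b = 5897.32 / 92625.6 = 0.064 V/decade

0.064 V/decade


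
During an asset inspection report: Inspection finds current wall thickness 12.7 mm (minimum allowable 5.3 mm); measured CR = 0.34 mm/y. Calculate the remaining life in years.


Apply the remaining-life relation: RL = (t_current − t_min) / CR
RL = (12.7 − 5.3) / 0.34 = 7.4 / 0.34 = 21.8 years

21.8 years


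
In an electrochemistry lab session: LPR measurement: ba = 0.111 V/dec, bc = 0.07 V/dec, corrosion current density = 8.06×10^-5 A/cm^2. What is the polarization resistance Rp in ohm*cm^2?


Apply the Stern-Geary equation: Rp = ba*bc / (2.303*icorr*(ba+bc))
ba*bc = 0.111*0.07 = 0.00777
ba+bc = 0.181; 2.303*icorr*(ba+bc) = 2.303*8.06×10^-5*0.181 = 3.3597546×10^-5
Rp = 0.00777 / 3.3597546×10^-5 = 231.3 ohm*cm^2

231.3 ohm*cm^2


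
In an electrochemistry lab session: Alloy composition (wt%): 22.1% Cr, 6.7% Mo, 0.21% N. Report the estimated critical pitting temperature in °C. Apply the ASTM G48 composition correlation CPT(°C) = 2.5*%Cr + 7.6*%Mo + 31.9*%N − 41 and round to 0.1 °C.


Apply the ASTM G48 empirical CPT estimate: CPT(°C) = 2.5*%Cr + 7.6*%Mo + 31.9*%N − 41
2.5*22.1 = 55.25; 7.6*6.7 = 50.92; 31.9*0.21 = 6.699
CPT = 55.25 + 50.92 + 6.699 − 41 = 71.869 °C
Rounded to 0.1 °C: CPT ≈ 71.9 °C

71.9 °C


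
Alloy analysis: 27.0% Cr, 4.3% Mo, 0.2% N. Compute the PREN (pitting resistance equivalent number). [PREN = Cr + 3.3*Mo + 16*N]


Apply the PREN formula: PREN = Cr + 3.3*Mo + 16*N
PREN = 27.0 + 3.3*4.3 + 16*0.2
PREN = 27.0 + 14.19 + 3.2 = 44.39

44.39


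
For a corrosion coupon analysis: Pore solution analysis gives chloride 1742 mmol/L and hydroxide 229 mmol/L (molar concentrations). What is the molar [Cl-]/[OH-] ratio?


Threshold parameter = [Cl-] / [OH-] (molar basis; both in mmol/L, so units cancel)
Ratio = 1742 / 229 = 7.61

7.61


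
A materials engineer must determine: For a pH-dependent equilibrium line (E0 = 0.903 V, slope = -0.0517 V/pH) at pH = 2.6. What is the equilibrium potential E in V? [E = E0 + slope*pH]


Apply the Pourbaix line equation: E = E0 + slope*pH
E = 0.903 + (-0.0517)*2.6 = 0.903 + (-0.13442) = 0.76858 V
Rounded to 3 decimal places: E = 0.769 V

0.769 V


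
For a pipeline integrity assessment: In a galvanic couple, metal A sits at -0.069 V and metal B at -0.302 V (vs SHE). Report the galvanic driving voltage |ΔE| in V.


Driving voltage is the absolute potential difference.
|ΔE| = |-0.069 − (-0.302)| = 0.233 V

0.233 V


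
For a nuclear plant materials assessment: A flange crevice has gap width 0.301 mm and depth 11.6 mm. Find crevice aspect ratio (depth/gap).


Aspect ratio = depth / gap
Ratio = 11.6 / 0.301 = 38.5

38.5


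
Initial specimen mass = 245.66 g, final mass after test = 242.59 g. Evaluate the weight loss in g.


Weight loss = initial − final
WL = 245.66 − 242.59 = 3.07 g

3.07 g


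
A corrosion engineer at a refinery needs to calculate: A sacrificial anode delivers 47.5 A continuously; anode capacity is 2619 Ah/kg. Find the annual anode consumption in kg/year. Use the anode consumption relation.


Annual consumption = current * hours per year / capacity
Rate = 47.5 * 8760 / 2619 = 158.9 kg/year

158.9 kg/year


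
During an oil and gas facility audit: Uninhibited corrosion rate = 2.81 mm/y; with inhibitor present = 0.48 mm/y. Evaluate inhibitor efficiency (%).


Apply the inhibitor-efficiency definition: IE = (CR_blank − CR_inh)/CR_blank × 100
IE = (2.81 − 0.48) / 2.81 × 100
IE = 2.33 / 2.81 × 100 = 82.9 %

82.9 %


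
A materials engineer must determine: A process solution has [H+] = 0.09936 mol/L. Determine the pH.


pH = −log10[H+]
pH = −log10(0.09936) = 1.0

1.0


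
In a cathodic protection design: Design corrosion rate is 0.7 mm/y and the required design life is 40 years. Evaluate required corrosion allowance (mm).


Corrosion allowance = CR × design life
CA = 0.7 * 40 = 28.0 mm

28.0 mm


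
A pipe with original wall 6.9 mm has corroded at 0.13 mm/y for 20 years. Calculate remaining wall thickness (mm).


Remaining wall = original − CR × time
t = 6.9 − 0.13*20 = 6.9 − 2.6 = 4.3 mm

4.3 mm


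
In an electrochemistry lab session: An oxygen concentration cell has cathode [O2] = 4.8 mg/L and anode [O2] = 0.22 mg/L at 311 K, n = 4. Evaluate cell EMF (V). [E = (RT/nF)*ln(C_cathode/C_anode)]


Apply the Nernst concentration-cell relation: E = (RT/nF)*ln(C_cathode/C_anode)
RT/nF = 8.314*311/(4*96485) = 0.00669963 V
ln(4.8/0.22) = 3.08274
E = 0.00669963 * 3.08274 = 0.02065 V

0.02065 V


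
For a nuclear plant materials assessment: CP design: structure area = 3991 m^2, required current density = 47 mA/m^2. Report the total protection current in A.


I = area * current density, then convert mA → A (÷1000)
I = 3991 * 47 / 1000 = 187.58 A

187.58 A


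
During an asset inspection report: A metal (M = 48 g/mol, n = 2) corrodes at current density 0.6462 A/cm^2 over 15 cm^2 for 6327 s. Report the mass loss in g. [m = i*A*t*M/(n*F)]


Apply Faraday's law: m = i*A*t*M / (n*F)
Total charge passed Q = i*A*t = 0.6462*15*6327 = 61327.611 C
m = Q*M/(n*F) = 61327.611*48/(2*96485) = 15.2548 g

15.2548 g


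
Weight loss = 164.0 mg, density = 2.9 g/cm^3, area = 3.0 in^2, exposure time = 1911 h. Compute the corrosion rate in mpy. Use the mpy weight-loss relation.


Apply the mpy weight-loss relation: CR = 534 * W / (D * A * T)
Numerator: 534 * 164.0 = 87576.0
Denominator: 2.9 * 3.0 * 1911 = 16625.7
CR = 87576.0 / 16625.7 = 5.26751 mpy

5.26751 mpy


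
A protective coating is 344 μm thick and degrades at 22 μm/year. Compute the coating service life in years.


Service life = thickness / degradation rate
Life = 344 / 22 = 15.6 years

15.6 years


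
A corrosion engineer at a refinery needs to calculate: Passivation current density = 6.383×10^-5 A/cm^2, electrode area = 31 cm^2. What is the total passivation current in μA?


I = i_pass * A, then convert A → μA (×10^6)
I = 6.383×10^-5 * 31 * 10^6 = 1978.73 μA

1978.73 μA


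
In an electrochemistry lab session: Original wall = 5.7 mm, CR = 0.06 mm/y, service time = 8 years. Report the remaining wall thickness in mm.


Remaining wall = original − CR × time
t = 5.7 − 0.06*8 = 5.7 − 0.48 = 5.22 mm

5.22 mm


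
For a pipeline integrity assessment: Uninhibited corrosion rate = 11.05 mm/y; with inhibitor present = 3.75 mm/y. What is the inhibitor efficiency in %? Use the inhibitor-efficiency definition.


Apply the inhibitor-efficiency definition: IE = (CR_blank − CR_inh)/CR_blank × 100
IE = (11.05 − 3.75) / 11.05 × 100
IE = 7.3 / 11.05 × 100 = 66.1 %

66.1 %


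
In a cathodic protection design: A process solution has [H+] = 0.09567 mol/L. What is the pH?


pH = −log10[H+]
pH = −log10(0.09567) = 1.02

1.02


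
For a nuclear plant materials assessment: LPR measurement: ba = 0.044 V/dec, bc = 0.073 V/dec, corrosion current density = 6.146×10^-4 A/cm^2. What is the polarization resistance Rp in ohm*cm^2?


Apply the Stern-Geary equation: Rp = ba*bc / (2.303*icorr*(ba+bc))
ba*bc = 0.044*0.073 = 0.003212
ba+bc = 0.117; 2.303*icorr*(ba+bc) = 2.303*6.146×10^-4*0.117 = 1.6560458×10^-4
Rp = 0.003212 / 1.6560458×10^-4 = 19.4 ohm*cm^2

19.4 ohm*cm^2


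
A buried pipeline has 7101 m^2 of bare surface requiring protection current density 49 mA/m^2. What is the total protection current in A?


I = area * current density, then convert mA → A (÷1000)
I = 7101 * 49 / 1000 = 347.95 A

347.95 A


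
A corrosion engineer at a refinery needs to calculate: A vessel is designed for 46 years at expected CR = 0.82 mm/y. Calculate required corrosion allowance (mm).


Corrosion allowance = CR × design life
CA = 0.82 * 46 = 37.72 mm

37.72 mm


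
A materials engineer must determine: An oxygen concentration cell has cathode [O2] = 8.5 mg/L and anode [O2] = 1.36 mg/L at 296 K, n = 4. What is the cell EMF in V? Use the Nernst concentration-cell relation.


Apply the Nernst concentration-cell relation: E = (RT/nF)*ln(C_cathode/C_anode)
RT/nF = 8.314*296/(4*96485) = 0.00637649 V
ln(8.5/1.36) = 1.83258
E = 0.00637649 * 1.83258 = 0.01169 V

0.01169 V


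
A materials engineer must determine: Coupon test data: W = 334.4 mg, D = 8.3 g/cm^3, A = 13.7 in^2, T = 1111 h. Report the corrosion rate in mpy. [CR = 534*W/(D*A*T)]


Apply the mpy weight-loss relation: CR = 534 * W / (D * A * T)
Numerator: 534 * 334.4 = 178569.6
Denominator: 8.3 * 13.7 * 1111 = 126331.81
CR = 178569.6 / 126331.81 = 1.413 mpy

1.413 mpy


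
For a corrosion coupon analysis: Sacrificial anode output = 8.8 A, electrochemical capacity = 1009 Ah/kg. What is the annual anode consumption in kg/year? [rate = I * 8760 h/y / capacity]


Annual consumption = current * hours per year / capacity
Rate = 8.8 * 8760 / 1009 = 76.4 kg/year

76.4 kg/year


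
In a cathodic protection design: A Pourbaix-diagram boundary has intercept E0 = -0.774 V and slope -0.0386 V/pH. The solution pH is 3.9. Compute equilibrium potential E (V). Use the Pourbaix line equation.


Apply the Pourbaix line equation: E = E0 + slope*pH
E = -0.774 + (-0.0386)*3.9 = -0.774 + (-0.15054) = -0.92454 V
Rounded to 3 decimal places: E = -0.925 V

-0.925 V


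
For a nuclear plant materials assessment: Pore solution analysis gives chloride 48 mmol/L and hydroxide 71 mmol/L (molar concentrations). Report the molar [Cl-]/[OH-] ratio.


Threshold parameter = [Cl-] / [OH-] (molar basis; both in mmol/L, so units cancel)
Ratio = 48 / 71 = 0.68

0.68


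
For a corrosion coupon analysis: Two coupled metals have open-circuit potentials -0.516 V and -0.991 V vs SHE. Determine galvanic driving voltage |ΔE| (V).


Driving voltage is the absolute potential difference.
|ΔE| = |-0.516 − (-0.991)| = 0.475 V

0.475 V


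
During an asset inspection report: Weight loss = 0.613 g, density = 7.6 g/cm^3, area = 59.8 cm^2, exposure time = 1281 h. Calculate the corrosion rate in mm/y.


Apply the mm/y weight-loss relation: CR = 87600 * W / (D * A * T)
Numerator: 87600 * 0.613 = 53698.8
Denominator: 7.6 * 59.8 * 1281 = 582188.88
CR = 53698.8 / 582188.88 = 0.0922 mm/y

0.0922 mm/y


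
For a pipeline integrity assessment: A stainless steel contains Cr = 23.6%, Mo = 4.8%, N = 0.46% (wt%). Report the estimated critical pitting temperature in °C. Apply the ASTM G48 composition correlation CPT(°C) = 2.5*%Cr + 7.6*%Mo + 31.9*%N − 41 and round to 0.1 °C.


Apply the ASTM G48 empirical CPT estimate: CPT(°C) = 2.5*%Cr + 7.6*%Mo + 31.9*%N − 41
2.5*23.6 = 59; 7.6*4.8 = 36.48; 31.9*0.46 = 14.674
CPT = 59 + 36.48 + 14.674 − 41 = 69.154 °C
Rounded to 0.1 °C: CPT ≈ 69.2 °C

69.2 °C


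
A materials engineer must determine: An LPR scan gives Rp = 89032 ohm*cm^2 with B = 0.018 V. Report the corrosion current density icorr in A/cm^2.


Apply the Stern-Geary relation: icorr = B / Rp
icorr = 0.018 / 89032 = 2.022×10^-7 A/cm^2

2.022×10^-7 A/cm^2


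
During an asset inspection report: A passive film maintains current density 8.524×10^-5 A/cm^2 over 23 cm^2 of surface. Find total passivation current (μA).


I = i_pass * A, then convert A → μA (×10^6)
I = 8.524×10^-5 * 23 * 10^6 = 1960.52 μA

1960.52 μA


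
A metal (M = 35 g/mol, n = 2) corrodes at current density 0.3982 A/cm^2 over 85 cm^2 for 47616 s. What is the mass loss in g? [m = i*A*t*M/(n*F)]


Apply Faraday's law: m = i*A*t*M / (n*F)
Total charge passed Q = i*A*t = 0.3982*85*47616 = 1611658.752 C
m = Q*M/(n*F) = 1611658.752*35/(2*96485) = 292.31516 g

292.31516 g


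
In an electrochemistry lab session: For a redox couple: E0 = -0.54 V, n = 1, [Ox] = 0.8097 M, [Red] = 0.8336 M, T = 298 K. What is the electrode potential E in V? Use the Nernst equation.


Apply the Nernst equation: E = E0 + (RT/nF)*ln([Ox]/[Red])
Step 1: RT/nF = 8.314*298/(1*96485) = 0.02567831 V
Step 2: [Ox]/[Red] = 0.8097/0.8336 = 0.971329
Step 3: ln(0.971329) = -0.02909
Step 4: correction = 0.02567831 * -0.02909 = -0.001 V
E = -0.54 + -0.001 = -0.541 V

-0.541 V


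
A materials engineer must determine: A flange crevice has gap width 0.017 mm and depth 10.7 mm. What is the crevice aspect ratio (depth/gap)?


Aspect ratio = depth / gap
Ratio = 10.7 / 0.017 = 629.4

629.4


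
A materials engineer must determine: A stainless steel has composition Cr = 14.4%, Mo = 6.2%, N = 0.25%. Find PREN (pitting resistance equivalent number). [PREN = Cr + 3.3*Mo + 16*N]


Apply the PREN formula: PREN = Cr + 3.3*Mo + 16*N
PREN = 14.4 + 3.3*6.2 + 16*0.25
PREN = 14.4 + 20.46 + 4.0 = 38.86

38.86


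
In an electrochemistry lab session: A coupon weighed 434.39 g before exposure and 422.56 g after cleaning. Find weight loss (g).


Weight loss = initial − final
WL = 434.39 − 422.56 = 11.83 g

11.83 g


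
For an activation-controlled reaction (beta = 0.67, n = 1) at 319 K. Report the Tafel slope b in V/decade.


Apply the Tafel slope relation: b = 2.303*R*T/(beta*n*F)
Numerator: 2.303 * 8.314 * 319 = 6107.94
Denominator: 0.67 * 1 * 96485 = 64644.95
b = 6107.94 / 64644.95 = 0.094 V/decade

0.094 V/decade


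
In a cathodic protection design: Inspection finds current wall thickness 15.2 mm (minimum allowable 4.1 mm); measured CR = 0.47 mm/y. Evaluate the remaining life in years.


Apply the remaining-life relation: RL = (t_current − t_min) / CR
RL = (15.2 − 4.1) / 0.47 = 11.1 / 0.47 = 23.6 years

23.6 years


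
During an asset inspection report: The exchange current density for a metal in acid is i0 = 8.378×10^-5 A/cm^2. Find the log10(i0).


i0 = 8.378×10^-5 A/cm^2
log10(i0) = -4.077

-4.077


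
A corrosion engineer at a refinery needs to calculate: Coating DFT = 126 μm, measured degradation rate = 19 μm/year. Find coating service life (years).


Service life = thickness / degradation rate
Life = 126 / 19 = 6.6 years

6.6 years


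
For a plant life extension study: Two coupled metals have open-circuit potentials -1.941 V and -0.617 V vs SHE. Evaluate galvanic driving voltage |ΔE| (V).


Driving voltage is the absolute potential difference.
|ΔE| = |-1.941 − (-0.617)| = 1.324 V

1.324 V


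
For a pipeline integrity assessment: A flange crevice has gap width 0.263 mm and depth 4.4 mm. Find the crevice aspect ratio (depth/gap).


Aspect ratio = depth / gap
Ratio = 4.4 / 0.263 = 16.7

16.7


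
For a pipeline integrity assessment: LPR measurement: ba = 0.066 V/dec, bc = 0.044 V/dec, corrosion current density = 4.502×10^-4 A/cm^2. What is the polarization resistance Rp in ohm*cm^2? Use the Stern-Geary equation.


Apply the Stern-Geary equation: Rp = ba*bc / (2.303*icorr*(ba+bc))
ba*bc = 0.066*0.044 = 0.002904
ba+bc = 0.11; 2.303*icorr*(ba+bc) = 2.303*4.502×10^-4*0.11 = 1.1404917×10^-4
Rp = 0.002904 / 1.1404917×10^-4 = 25.46 ohm*cm^2

25.46 ohm*cm^2


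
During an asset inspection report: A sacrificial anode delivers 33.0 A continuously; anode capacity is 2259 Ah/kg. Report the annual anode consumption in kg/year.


Annual consumption = current * hours per year / capacity
Rate = 33.0 * 8760 / 2259 = 128.0 kg/year

128.0 kg/year


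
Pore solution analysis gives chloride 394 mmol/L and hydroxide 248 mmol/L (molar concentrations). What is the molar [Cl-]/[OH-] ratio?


Threshold parameter = [Cl-] / [OH-] (molar basis; both in mmol/L, so units cancel)
Ratio = 394 / 248 = 1.59

1.59


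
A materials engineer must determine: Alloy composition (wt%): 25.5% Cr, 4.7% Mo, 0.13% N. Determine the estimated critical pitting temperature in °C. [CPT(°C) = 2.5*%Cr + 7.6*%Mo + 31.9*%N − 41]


Apply the ASTM G48 empirical CPT estimate: CPT(°C) = 2.5*%Cr + 7.6*%Mo + 31.9*%N − 41
2.5*25.5 = 63.75; 7.6*4.7 = 35.72; 31.9*0.13 = 4.147
CPT = 63.75 + 35.72 + 4.147 − 41 = 62.617 °C
Rounded to 0.1 °C: CPT ≈ 62.6 °C

62.6 °C


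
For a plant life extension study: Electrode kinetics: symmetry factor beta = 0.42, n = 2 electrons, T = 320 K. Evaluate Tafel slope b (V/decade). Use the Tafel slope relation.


Apply the Tafel slope relation: b = 2.303*R*T/(beta*n*F)
Numerator: 2.303 * 8.314 * 320 = 6127.09
Denominator: 0.42 * 2 * 96485 = 81047.4
b = 6127.09 / 81047.4 = 0.0756 V/decade

0.0756 V/decade


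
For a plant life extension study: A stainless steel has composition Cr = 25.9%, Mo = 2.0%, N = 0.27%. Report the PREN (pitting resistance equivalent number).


Apply the PREN formula: PREN = Cr + 3.3*Mo + 16*N
PREN = 25.9 + 3.3*2.0 + 16*0.27
PREN = 25.9 + 6.6 + 4.32 = 36.82

36.82


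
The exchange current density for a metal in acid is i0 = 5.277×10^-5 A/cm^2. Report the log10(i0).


i0 = 5.277×10^-5 A/cm^2
log10(i0) = -4.278

-4.278


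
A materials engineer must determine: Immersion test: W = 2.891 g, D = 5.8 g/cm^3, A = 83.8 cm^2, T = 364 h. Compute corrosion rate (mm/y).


Apply the mm/y weight-loss relation: CR = 87600 * W / (D * A * T)
Numerator: 87600 * 2.891 = 253251.6
Denominator: 5.8 * 83.8 * 364 = 176918.56
CR = 253251.6 / 176918.56 = 1.4315 mm/y

1.4315 mm/y


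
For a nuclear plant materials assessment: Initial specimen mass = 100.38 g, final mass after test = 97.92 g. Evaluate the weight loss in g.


Weight loss = initial − final
WL = 100.38 − 97.92 = 2.46 g

2.46 g


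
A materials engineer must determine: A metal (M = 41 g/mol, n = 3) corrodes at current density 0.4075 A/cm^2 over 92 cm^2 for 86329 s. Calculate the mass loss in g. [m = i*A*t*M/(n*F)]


Apply Faraday's law: m = i*A*t*M / (n*F)
Total charge passed Q = i*A*t = 0.4075*92*86329 = 3236474.21 C
m = Q*M/(n*F) = 3236474.21*41/(3*96485) = 458.43203 g

458.43203 g


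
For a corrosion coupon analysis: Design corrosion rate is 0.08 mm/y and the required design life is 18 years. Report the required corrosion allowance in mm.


Corrosion allowance = CR × design life
CA = 0.08 * 18 = 1.44 mm

1.44 mm


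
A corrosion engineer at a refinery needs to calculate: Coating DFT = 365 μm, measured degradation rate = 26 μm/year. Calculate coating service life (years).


Service life = thickness / degradation rate
Life = 365 / 26 = 14.0 years

14.0 years


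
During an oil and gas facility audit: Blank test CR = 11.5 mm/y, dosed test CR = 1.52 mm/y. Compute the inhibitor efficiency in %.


Apply the inhibitor-efficiency definition: IE = (CR_blank − CR_inh)/CR_blank × 100
IE = (11.5 − 1.52) / 11.5 × 100
IE = 9.98 / 11.5 × 100 = 86.8 %

86.8 %


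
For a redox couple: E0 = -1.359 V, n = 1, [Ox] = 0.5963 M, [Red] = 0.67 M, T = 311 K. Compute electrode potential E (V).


Apply the Nernst equation: E = E0 + (RT/nF)*ln([Ox]/[Red])
Step 1: RT/nF = 8.314*311/(1*96485) = 0.02679851 V
Step 2: [Ox]/[Red] = 0.5963/0.67 = 0.89
Step 3: ln(0.89) = -0.116534
Step 4: correction = 0.02679851 * -0.116534 = -0.003 V
E = -1.359 + -0.003 = -1.362 V

-1.362 V


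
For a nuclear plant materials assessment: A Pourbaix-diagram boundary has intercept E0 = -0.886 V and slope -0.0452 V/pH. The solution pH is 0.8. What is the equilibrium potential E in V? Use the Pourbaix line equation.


Apply the Pourbaix line equation: E = E0 + slope*pH
E = -0.886 + (-0.0452)*0.8 = -0.886 + (-0.03616) = -0.92216 V
Rounded to 4 decimal places: E = -0.9222 V

-0.9222 V


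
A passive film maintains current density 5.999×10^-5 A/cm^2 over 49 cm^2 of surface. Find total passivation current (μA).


I = i_pass * A, then convert A → μA (×10^6)
I = 5.999×10^-5 * 49 * 10^6 = 2939.51 μA

2939.51 μA


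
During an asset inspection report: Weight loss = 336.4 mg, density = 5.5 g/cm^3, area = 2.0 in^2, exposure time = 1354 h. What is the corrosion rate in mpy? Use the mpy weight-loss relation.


Apply the mpy weight-loss relation: CR = 534 * W / (D * A * T)
Numerator: 534 * 336.4 = 179637.6
Denominator: 5.5 * 2.0 * 1354 = 14894.0
CR = 179637.6 / 14894.0 = 12.0611 mpy

12.0611 mpy


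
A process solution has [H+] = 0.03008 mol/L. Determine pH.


pH = −log10[H+]
pH = −log10(0.03008) = 1.52

1.52


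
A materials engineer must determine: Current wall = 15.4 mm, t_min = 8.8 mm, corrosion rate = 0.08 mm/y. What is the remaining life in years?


Apply the remaining-life relation: RL = (t_current − t_min) / CR
RL = (15.4 − 8.8) / 0.08 = 6.6 / 0.08 = 82.5 years

82.5 years


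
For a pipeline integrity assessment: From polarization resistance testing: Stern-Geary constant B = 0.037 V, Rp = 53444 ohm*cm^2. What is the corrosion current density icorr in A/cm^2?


Apply the Stern-Geary relation: icorr = B / Rp
icorr = 0.037 / 53444 = 6.923×10^-7 A/cm^2

6.923×10^-7 A/cm^2


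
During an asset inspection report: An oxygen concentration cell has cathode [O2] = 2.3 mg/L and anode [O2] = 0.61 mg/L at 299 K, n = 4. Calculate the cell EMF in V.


Apply the Nernst concentration-cell relation: E = (RT/nF)*ln(C_cathode/C_anode)
RT/nF = 8.314*299/(4*96485) = 0.00644112 V
ln(2.3/0.61) = 1.32721
E = 0.00644112 * 1.32721 = 0.00855 V

0.00855 V


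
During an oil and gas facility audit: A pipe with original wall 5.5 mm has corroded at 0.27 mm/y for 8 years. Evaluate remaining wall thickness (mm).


Remaining wall = original − CR × time
t = 5.5 − 0.27*8 = 5.5 − 2.16 = 3.34 mm

3.34 mm


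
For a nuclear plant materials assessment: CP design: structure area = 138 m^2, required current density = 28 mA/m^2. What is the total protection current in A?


I = area * current density, then convert mA → A (÷1000)
I = 138 * 28 / 1000 = 3.86 A

3.86 A


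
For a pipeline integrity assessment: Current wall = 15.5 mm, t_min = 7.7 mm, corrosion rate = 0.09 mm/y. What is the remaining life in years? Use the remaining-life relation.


Apply the remaining-life relation: RL = (t_current − t_min) / CR
RL = (15.5 − 7.7) / 0.09 = 7.8 / 0.09 = 86.7 years

86.7 years


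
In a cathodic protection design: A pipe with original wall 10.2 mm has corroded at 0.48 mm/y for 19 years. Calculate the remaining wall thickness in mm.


Remaining wall = original − CR × time
t = 10.2 − 0.48*19 = 10.2 − 9.12 = 1.08 mm

1.08 mm


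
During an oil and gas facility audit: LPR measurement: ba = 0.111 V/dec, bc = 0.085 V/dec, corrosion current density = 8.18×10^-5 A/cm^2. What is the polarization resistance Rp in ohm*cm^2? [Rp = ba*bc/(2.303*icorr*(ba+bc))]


Apply the Stern-Geary equation: Rp = ba*bc / (2.303*icorr*(ba+bc))
ba*bc = 0.111*0.085 = 0.009435
ba+bc = 0.196; 2.303*icorr*(ba+bc) = 2.303*8.18×10^-5*0.196 = 3.6923538×10^-5
Rp = 0.009435 / 3.6923538×10^-5 = 255.53 ohm*cm^2

255.53 ohm*cm^2


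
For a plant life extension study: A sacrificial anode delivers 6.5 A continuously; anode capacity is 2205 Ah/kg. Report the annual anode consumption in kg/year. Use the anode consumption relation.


Annual consumption = current * hours per year / capacity
Rate = 6.5 * 8760 / 2205 = 25.8 kg/year

25.8 kg/year


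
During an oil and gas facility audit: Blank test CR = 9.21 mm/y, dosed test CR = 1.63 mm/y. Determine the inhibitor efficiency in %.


Apply the inhibitor-efficiency definition: IE = (CR_blank − CR_inh)/CR_blank × 100
IE = (9.21 − 1.63) / 9.21 × 100
IE = 7.58 / 9.21 × 100 = 82.3 %

82.3 %


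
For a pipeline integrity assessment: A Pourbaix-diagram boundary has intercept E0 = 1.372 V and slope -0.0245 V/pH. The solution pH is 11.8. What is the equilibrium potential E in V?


Apply the Pourbaix line equation: E = E0 + slope*pH
E = 1.372 + (-0.0245)*11.8 = 1.372 + (-0.2891) = 1.0829 V
Rounded to 4 decimal places: E = 1.0829 V

1.0829 V


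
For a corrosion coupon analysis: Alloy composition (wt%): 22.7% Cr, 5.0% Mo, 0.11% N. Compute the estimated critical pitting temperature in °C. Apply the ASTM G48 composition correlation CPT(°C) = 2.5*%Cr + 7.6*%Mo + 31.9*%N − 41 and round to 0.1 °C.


Apply the ASTM G48 empirical CPT estimate: CPT(°C) = 2.5*%Cr + 7.6*%Mo + 31.9*%N − 41
2.5*22.7 = 56.75; 7.6*5.0 = 38; 31.9*0.11 = 3.509
CPT = 56.75 + 38 + 3.509 − 41 = 57.259 °C
Rounded to 0.1 °C: CPT ≈ 57.3 °C

57.3 °C


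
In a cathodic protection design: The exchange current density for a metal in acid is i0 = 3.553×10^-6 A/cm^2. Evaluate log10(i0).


i0 = 3.553×10^-6 A/cm^2
log10(i0) = -5.449

-5.449


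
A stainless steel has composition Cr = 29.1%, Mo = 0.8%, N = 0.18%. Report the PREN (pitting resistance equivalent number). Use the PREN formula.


Apply the PREN formula: PREN = Cr + 3.3*Mo + 16*N
PREN = 29.1 + 3.3*0.8 + 16*0.18
PREN = 29.1 + 2.64 + 2.88 = 34.62

34.62


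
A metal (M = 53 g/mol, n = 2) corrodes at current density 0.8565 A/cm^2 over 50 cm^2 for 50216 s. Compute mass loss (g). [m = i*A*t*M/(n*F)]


Apply Faraday's law: m = i*A*t*M / (n*F)
Total charge passed Q = i*A*t = 0.8565*50*50216 = 2150500.2 C
m = Q*M/(n*F) = 2150500.2*53/(2*96485) = 590.644 g

590.644 g


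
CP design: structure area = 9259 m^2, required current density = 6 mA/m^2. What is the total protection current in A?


I = area * current density, then convert mA → A (÷1000)
I = 9259 * 6 / 1000 = 55.55 A

55.55 A


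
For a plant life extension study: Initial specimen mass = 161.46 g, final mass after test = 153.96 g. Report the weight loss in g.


Weight loss = initial − final
WL = 161.46 − 153.96 = 7.5 g

7.5 g


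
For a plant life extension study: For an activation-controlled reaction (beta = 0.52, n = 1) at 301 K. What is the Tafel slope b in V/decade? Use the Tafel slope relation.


Apply the Tafel slope relation: b = 2.303*R*T/(beta*n*F)
Numerator: 2.303 * 8.314 * 301 = 5763.29
Denominator: 0.52 * 1 * 96485 = 50172.2
b = 5763.29 / 50172.2 = 0.115 V/decade

0.115 V/decade


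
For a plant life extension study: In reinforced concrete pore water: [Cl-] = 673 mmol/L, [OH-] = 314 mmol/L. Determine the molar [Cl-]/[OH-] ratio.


Threshold parameter = [Cl-] / [OH-] (molar basis; both in mmol/L, so units cancel)
Ratio = 673 / 314 = 2.14

2.14


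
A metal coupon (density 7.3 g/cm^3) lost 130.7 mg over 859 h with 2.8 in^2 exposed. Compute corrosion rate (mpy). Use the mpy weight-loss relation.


Apply the mpy weight-loss relation: CR = 534 * W / (D * A * T)
Numerator: 534 * 130.7 = 69793.8
Denominator: 7.3 * 2.8 * 859 = 17557.96
CR = 69793.8 / 17557.96 = 3.975 mpy

3.975 mpy


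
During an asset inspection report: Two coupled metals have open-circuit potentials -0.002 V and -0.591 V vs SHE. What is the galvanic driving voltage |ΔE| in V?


Driving voltage is the absolute potential difference.
|ΔE| = |-0.002 − (-0.591)| = 0.589 V

0.589 V


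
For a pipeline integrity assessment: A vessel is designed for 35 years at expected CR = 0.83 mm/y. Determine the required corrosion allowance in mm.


Corrosion allowance = CR × design life
CA = 0.83 * 35 = 29.05 mm

29.05 mm


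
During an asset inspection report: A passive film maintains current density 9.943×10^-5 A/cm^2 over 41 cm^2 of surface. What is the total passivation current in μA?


I = i_pass * A, then convert A → μA (×10^6)
I = 9.943×10^-5 * 41 * 10^6 = 4076.63 μA

4076.63 μA


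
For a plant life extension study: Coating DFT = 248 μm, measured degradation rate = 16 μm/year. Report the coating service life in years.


Service life = thickness / degradation rate
Life = 248 / 16 = 15.5 years

15.5 years


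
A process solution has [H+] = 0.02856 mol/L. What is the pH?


pH = −log10[H+]
pH = −log10(0.02856) = 1.54

1.54


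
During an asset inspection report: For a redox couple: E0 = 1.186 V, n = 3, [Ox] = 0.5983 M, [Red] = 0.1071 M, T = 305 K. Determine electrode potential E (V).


Apply the Nernst equation: E = E0 + (RT/nF)*ln([Ox]/[Red])
Step 1: RT/nF = 8.314*305/(3*96485) = 0.0087605 V
Step 2: [Ox]/[Red] = 0.5983/0.1071 = 5.586368
Step 3: ln(5.586368) = 1.720329
Step 4: correction = 0.0087605 * 1.720329 = 0.0151 V
E = 1.186 + 0.0151 = 1.2011 V

1.2011 V


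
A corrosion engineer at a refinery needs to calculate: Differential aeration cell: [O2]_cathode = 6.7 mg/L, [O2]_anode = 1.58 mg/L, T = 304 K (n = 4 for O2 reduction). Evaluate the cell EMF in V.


Apply the Nernst concentration-cell relation: E = (RT/nF)*ln(C_cathode/C_anode)
RT/nF = 8.314*304/(4*96485) = 0.00654883 V
ln(6.7/1.58) = 1.44468
E = 0.00654883 * 1.44468 = 0.00946 V

0.00946 V


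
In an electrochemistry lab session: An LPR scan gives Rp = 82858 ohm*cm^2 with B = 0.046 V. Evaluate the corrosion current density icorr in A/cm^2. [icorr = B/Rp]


Apply the Stern-Geary relation: icorr = B / Rp
icorr = 0.046 / 82858 = 5.552×10^-7 A/cm^2

5.552×10^-7 A/cm^2


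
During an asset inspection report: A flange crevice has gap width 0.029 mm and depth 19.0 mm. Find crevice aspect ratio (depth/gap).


Aspect ratio = depth / gap
Ratio = 19.0 / 0.029 = 655.2

655.2


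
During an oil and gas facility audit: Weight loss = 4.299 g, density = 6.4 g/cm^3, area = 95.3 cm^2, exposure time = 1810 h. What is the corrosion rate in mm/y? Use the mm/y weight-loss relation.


Apply the mm/y weight-loss relation: CR = 87600 * W / (D * A * T)
Numerator: 87600 * 4.299 = 376592.4
Denominator: 6.4 * 95.3 * 1810 = 1103955.2
CR = 376592.4 / 1103955.2 = 0.3411 mm/y

0.3411 mm/y


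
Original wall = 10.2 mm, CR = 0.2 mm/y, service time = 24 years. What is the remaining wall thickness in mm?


Remaining wall = original − CR × time
t = 10.2 − 0.2*24 = 10.2 − 4.8 = 5.4 mm

5.4 mm


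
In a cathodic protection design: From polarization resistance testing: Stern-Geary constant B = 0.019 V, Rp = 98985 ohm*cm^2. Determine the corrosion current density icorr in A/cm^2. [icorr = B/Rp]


Apply the Stern-Geary relation: icorr = B / Rp
icorr = 0.019 / 98985 = 1.919×10^-7 A/cm^2

1.919×10^-7 A/cm^2


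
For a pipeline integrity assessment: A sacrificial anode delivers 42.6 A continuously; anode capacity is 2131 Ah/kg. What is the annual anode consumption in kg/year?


Annual consumption = current * hours per year / capacity
Rate = 42.6 * 8760 / 2131 = 175.1 kg/year

175.1 kg/year


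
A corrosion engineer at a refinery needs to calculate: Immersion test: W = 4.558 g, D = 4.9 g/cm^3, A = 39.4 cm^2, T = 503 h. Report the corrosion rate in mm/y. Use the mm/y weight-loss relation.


Apply the mm/y weight-loss relation: CR = 87600 * W / (D * A * T)
Numerator: 87600 * 4.558 = 399280.8
Denominator: 4.9 * 39.4 * 503 = 97109.18
CR = 399280.8 / 97109.18 = 4.11167 mm/y

4.11167 mm/y


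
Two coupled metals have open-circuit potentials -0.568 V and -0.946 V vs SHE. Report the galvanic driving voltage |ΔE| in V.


Driving voltage is the absolute potential difference.
|ΔE| = |-0.568 − (-0.946)| = 0.378 V

0.378 V


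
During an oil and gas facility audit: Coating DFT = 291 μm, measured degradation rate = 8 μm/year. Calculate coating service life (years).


Service life = thickness / degradation rate
Life = 291 / 8 = 36.4 years

36.4 years


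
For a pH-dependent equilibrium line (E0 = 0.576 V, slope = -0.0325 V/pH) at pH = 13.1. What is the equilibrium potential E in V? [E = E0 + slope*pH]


Apply the Pourbaix line equation: E = E0 + slope*pH
E = 0.576 + (-0.0325)*13.1 = 0.576 + (-0.42575) = 0.15025 V
Rounded to 4 decimal places: E = 0.1503 V

0.1503 V


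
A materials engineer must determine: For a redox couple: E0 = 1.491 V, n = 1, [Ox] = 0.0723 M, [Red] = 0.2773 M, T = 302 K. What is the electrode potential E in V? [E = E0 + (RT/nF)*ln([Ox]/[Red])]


Apply the Nernst equation: E = E0 + (RT/nF)*ln([Ox]/[Red])
Step 1: RT/nF = 8.314*302/(1*96485) = 0.02602299 V
Step 2: [Ox]/[Red] = 0.0723/0.2773 = 0.260728
Step 3: ln(0.260728) = -1.344278
Step 4: correction = 0.02602299 * -1.344278 = -0.035 V
E = 1.491 + -0.035 = 1.456 V

1.456 V


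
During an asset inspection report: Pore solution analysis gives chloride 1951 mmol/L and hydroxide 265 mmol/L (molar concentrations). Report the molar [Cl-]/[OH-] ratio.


Threshold parameter = [Cl-] / [OH-] (molar basis; both in mmol/L, so units cancel)
Ratio = 1951 / 265 = 7.36

7.36


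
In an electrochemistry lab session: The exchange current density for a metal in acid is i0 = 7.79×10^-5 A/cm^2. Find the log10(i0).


i0 = 7.79×10^-5 A/cm^2
log10(i0) = -4.108

-4.108


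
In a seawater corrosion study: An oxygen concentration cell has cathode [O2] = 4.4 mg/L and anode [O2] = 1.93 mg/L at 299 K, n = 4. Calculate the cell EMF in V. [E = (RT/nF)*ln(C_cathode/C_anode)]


Apply the Nernst concentration-cell relation: E = (RT/nF)*ln(C_cathode/C_anode)
RT/nF = 8.314*299/(4*96485) = 0.00644112 V
ln(4.4/1.93) = 0.82408
E = 0.00644112 * 0.82408 = 0.00531 V

0.00531 V


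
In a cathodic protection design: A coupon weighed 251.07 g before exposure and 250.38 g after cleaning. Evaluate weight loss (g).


Weight loss = initial − final
WL = 251.07 − 250.38 = 0.69 g

0.69 g


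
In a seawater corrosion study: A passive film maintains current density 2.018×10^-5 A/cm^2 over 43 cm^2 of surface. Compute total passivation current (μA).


I = i_pass * A, then convert A → μA (×10^6)
I = 2.018×10^-5 * 43 * 10^6 = 867.74 μA

867.74 μA


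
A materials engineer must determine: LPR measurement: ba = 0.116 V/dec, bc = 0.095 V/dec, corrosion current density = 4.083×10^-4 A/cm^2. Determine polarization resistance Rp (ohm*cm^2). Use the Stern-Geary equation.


Apply the Stern-Geary equation: Rp = ba*bc / (2.303*icorr*(ba+bc))
ba*bc = 0.116*0.095 = 0.01102
ba+bc = 0.211; 2.303*icorr*(ba+bc) = 2.303*4.083×10^-4*0.211 = 1.9840644×10^-4
Rp = 0.01102 / 1.9840644×10^-4 = 55.54 ohm*cm^2

55.54 ohm*cm^2


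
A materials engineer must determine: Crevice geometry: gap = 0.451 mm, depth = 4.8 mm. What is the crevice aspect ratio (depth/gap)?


Aspect ratio = depth / gap
Ratio = 4.8 / 0.451 = 10.6

10.6


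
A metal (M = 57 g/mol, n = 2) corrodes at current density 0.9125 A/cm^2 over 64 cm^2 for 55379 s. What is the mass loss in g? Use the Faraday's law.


Apply Faraday's law: m = i*A*t*M / (n*F)
Total charge passed Q = i*A*t = 0.9125*64*55379 = 3234133.6 C
m = Q*M/(n*F) = 3234133.6*57/(2*96485) = 955.307 g

955.307 g


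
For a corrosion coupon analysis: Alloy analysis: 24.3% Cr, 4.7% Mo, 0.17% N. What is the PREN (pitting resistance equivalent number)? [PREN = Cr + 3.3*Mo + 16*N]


Apply the PREN formula: PREN = Cr + 3.3*Mo + 16*N
PREN = 24.3 + 3.3*4.7 + 16*0.17
PREN = 24.3 + 15.51 + 2.72 = 42.53

42.53


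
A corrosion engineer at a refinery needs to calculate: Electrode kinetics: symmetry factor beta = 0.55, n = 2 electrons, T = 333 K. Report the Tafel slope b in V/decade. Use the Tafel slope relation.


Apply the Tafel slope relation: b = 2.303*R*T/(beta*n*F)
Numerator: 2.303 * 8.314 * 333 = 6376.0
Denominator: 0.55 * 2 * 96485 = 106133.5
b = 6376.0 / 106133.5 = 0.0601 V/decade

0.0601 V/decade


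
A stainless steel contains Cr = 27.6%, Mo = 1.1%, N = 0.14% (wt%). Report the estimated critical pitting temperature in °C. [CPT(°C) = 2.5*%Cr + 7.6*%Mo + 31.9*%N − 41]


Apply the ASTM G48 empirical CPT estimate: CPT(°C) = 2.5*%Cr + 7.6*%Mo + 31.9*%N − 41
2.5*27.6 = 69; 7.6*1.1 = 8.36; 31.9*0.14 = 4.466
CPT = 69 + 8.36 + 4.466 − 41 = 40.826 °C
Rounded to 0.1 °C: CPT ≈ 40.8 °C

40.8 °C


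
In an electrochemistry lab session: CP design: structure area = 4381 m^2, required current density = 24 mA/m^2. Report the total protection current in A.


I = area * current density, then convert mA → A (÷1000)
I = 4381 * 24 / 1000 = 105.14 A

105.14 A


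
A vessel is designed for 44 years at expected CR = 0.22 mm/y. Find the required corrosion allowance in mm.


Corrosion allowance = CR × design life
CA = 0.22 * 44 = 9.68 mm

9.68 mm


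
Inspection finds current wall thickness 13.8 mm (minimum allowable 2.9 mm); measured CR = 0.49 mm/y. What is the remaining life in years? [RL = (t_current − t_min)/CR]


Apply the remaining-life relation: RL = (t_current − t_min) / CR
RL = (13.8 − 2.9) / 0.49 = 10.9 / 0.49 = 22.2 years

22.2 years


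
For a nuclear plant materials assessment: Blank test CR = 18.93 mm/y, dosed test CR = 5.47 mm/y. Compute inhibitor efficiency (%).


Apply the inhibitor-efficiency definition: IE = (CR_blank − CR_inh)/CR_blank × 100
IE = (18.93 − 5.47) / 18.93 × 100
IE = 13.46 / 18.93 × 100 = 71.1 %

71.1 %


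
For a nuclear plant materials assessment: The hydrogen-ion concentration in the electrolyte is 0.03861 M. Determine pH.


pH = −log10[H+]
pH = −log10(0.03861) = 1.41

1.41


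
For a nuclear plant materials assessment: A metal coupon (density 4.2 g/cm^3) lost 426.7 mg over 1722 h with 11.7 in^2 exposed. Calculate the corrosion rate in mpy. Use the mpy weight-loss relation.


Apply the mpy weight-loss relation: CR = 534 * W / (D * A * T)
Numerator: 534 * 426.7 = 227857.8
Denominator: 4.2 * 11.7 * 1722 = 84619.08
CR = 227857.8 / 84619.08 = 2.693 mpy

2.693 mpy


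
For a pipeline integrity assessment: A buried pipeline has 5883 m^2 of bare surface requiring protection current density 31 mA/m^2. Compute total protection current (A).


I = area * current density, then convert mA → A (÷1000)
I = 5883 * 31 / 1000 = 182.37 A

182.37 A


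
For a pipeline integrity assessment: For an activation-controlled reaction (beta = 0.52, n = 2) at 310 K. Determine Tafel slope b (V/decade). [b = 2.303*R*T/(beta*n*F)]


Apply the Tafel slope relation: b = 2.303*R*T/(beta*n*F)
Numerator: 2.303 * 8.314 * 310 = 5935.61
Denominator: 0.52 * 2 * 96485 = 100344.4
b = 5935.61 / 100344.4 = 0.059 V/decade

0.059 V/decade
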